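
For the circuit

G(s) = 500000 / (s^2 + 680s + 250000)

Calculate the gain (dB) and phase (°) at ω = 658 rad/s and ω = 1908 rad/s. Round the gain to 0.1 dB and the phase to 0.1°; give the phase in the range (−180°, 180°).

ω = 658: 0.3 dB, -112.2°; ω = 1908: -17.2 dB, -159.1°

At s = jω = j658:
quadratic: (j658)² + 680·j658 + 250000 = -182964 + j447440 → |·| ≈ 4.834e+05, ∠ ≈ 112.24°
|G| = 500000 / 4.834e+05 ≈ 1.0343
Gain = 20 log₁₀(1.0343) ≈ 0.29 dB
∠G = 0.00° − 112.24° = -112.24°

At s = jω = j1908:
quadratic: (j1908)² + 680·j1908 + 250000 = -3390464 + j1297440 → |·| ≈ 3.6302e+06, ∠ ≈ 159.06°
|G| = 500000 / 3.6302e+06 ≈ 0.13773
Gain = 20 log₁₀(0.13773) ≈ -17.22 dB
∠G = 0.00° − 159.06° = -159.06°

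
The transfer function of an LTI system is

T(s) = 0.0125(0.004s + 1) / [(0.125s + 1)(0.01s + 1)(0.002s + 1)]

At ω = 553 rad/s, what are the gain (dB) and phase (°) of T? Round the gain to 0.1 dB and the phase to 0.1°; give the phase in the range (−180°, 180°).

At ω = 553 rad/s:
zero (1 + j553·0.004) = 1 + j2.212 → |·| ≈ 2.4275, ∠ ≈ 65.67°
pole (1 + j553·0.125) = 1 + j69.125 → |·| ≈ 69.132, ∠ ≈ 89.17°
pole (1 + j553·0.01) = 1 + j5.53 → |·| ≈ 5.6197, ∠ ≈ 79.75°
pole (1 + j553·0.002) = 1 + j1.106 → |·| ≈ 1.4911, ∠ ≈ 47.88°
|T| = 0.0125 · 2.4275 / (69.132 · 5.6197 · 1.4911) ≈ 5.2381e-05
Gain = 20 log₁₀(5.2381e-05) ≈ -85.62 dB
∠T = (65.67°) − (89.17° + 79.75° + 47.88°) = -151.13°

-85.6 dB, -151.1°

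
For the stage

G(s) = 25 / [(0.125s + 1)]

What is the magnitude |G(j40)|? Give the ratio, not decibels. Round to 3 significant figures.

4.90

At ω = 40 rad/s:
pole (1 + j40·0.125) = 1 + j5 → |·| ≈ 5.099, ∠ ≈ 78.69°
|G| = 25 · 1 / (5.099) ≈ 4.9029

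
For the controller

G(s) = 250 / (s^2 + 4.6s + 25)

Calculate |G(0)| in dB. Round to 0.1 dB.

20.0 dB

G(0) = 250 / 25 = 10
20 log₁₀(10) ≈ 20.00 dB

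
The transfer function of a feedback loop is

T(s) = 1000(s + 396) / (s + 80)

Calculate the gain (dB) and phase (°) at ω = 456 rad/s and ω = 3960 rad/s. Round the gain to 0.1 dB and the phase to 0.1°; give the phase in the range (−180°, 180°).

ω = 456: 62.3 dB, -31.0°; ω = 3960: 60.0 dB, -4.6°

At s = jω = j456:
zero (s+396): 396 + j456 → |·| = √(396²+456²) = √364752 ≈ 603.95, ∠ = arctan(456/396) ≈ 49.03°
pole (s+80): 80 + j456 → |·| = √(80²+456²) = √214336 ≈ 462.96, ∠ = arctan(456/80) ≈ 80.05°
|T| = 1000 · 603.95 / 462.96 ≈ 1304.5
Gain = 20 log₁₀(1304.5) ≈ 62.31 dB
∠T = 49.03° − 80.05° = -31.02°

At s = jω = j3960:
zero (s+396): 396 + j3960 → |·| = √(396²+3960²) = √15838416 ≈ 3979.8, ∠ = arctan(3960/396) ≈ 84.29°
pole (s+80): 80 + j3960 → |·| = √(80²+3960²) = √15688000 ≈ 3960.8, ∠ = arctan(3960/80) ≈ 88.84°
|T| = 1000 · 3979.8 / 3960.8 ≈ 1004.8
Gain = 20 log₁₀(1004.8) ≈ 60.04 dB
∠T = 84.29° − 88.84° = -4.55°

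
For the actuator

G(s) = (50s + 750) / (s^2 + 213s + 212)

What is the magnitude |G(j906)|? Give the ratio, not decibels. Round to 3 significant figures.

Substitute s = j906:
Numerator: 50(j906) + 750 = 750 + j45300
Denominator: (j906)^2 + 213(j906) + 212 = -820624 + j192978
|N| = √(750² + 45300²) ≈ 45306, ∠N ≈ 89.05°
|D| = √(820624² + 192978²) ≈ 8.4301e+05, ∠D ≈ 166.77°
|G| = 45306 / 8.4301e+05 ≈ 0.053743

0.0537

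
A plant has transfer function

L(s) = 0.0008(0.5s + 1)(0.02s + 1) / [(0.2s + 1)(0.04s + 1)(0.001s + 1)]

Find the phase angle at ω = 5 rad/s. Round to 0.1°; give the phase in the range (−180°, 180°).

At ω = 5 rad/s:
zero (1 + j5·0.5) = 1 + j2.5 → |·| ≈ 2.6926, ∠ ≈ 68.20°
zero (1 + j5·0.02) = 1 + j0.1 → |·| ≈ 1.005, ∠ ≈ 5.71°
pole (1 + j5·0.2) = 1 + j1 → |·| ≈ 1.4142, ∠ ≈ 45.00°
pole (1 + j5·0.04) = 1 + j0.2 → |·| ≈ 1.0198, ∠ ≈ 11.31°
pole (1 + j5·0.001) = 1 + j0.005 → |·| ≈ 1, ∠ ≈ 0.29°
∠L = (68.20° + 5.71°) − (45.00° + 11.31° + 0.29°) = 17.31°

17.3°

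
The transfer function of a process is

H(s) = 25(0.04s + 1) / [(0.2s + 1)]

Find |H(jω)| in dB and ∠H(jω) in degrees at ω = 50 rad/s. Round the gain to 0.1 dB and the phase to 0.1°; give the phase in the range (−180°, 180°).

14.9 dB, -20.9°

At ω = 50 rad/s:
zero (1 + j50·0.04) = 1 + j2 → |·| ≈ 2.2361, ∠ ≈ 63.43°
pole (1 + j50·0.2) = 1 + j10 → |·| ≈ 10.05, ∠ ≈ 84.29°
|H| = 25 · 2.2361 / (10.05) ≈ 5.5624
Gain = 20 log₁₀(5.5624) ≈ 14.91 dB
∠H = (63.43°) − (84.29°) = -20.86°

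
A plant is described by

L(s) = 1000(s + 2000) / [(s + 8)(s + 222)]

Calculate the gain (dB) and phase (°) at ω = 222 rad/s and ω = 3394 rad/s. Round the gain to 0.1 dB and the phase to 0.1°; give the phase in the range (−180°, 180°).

ω = 222: 29.2 dB, -126.6°; ω = 3394: -9.3 dB, -116.6°

At s = jω = j222:
zero (s+2000): 2000 + j222 → |·| = √(2000²+222²) = √4049284 ≈ 2012.3, ∠ = arctan(222/2000) ≈ 6.33°
pole (s+8): 8 + j222 → |·| = √(8²+222²) = √49348 ≈ 222.14, ∠ = arctan(222/8) ≈ 87.94°
pole (s+222): 222 + j222 → |·| = √(222²+222²) = √98568 ≈ 313.96, ∠ = arctan(222/222) ≈ 45.00°
|L| = 1000 · 2012.3 / 69743 ≈ 28.853
Gain = 20 log₁₀(28.853) ≈ 29.20 dB
∠L = 6.33° − 132.94° = -126.61°

At s = jω = j3394:
zero (s+2000): 2000 + j3394 → |·| = √(2000²+3394²) = √15519236 ≈ 3939.4, ∠ = arctan(3394/2000) ≈ 59.49°
pole (s+8): 8 + j3394 → |·| = √(8²+3394²) = √11519300 ≈ 3394, ∠ = arctan(3394/8) ≈ 89.86°
pole (s+222): 222 + j3394 → |·| = √(222²+3394²) = √11568520 ≈ 3401.3, ∠ = arctan(3394/222) ≈ 86.26°
|L| = 1000 · 3939.4 / 1.1544e+07 ≈ 0.34125
Gain = 20 log₁₀(0.34125) ≈ -9.34 dB
∠L = 59.49° − 176.12° = -116.63°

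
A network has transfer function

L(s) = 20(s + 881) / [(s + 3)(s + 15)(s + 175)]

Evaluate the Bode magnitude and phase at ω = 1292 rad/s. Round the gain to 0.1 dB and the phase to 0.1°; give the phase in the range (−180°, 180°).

At s = jω = j1292:
zero (s+881): 881 + j1292 → |·| = √(881²+1292²) = √2445425 ≈ 1563.8, ∠ = arctan(1292/881) ≈ 55.71°
pole (s+3): 3 + j1292 → |·| = √(3²+1292²) = √1669273 ≈ 1292, ∠ = arctan(1292/3) ≈ 89.87°
pole (s+15): 15 + j1292 → |·| = √(15²+1292²) = √1669489 ≈ 1292.1, ∠ = arctan(1292/15) ≈ 89.33°
pole (s+175): 175 + j1292 → |·| = √(175²+1292²) = √1699889 ≈ 1303.8, ∠ = arctan(1292/175) ≈ 82.29°
|L| = 20 · 1563.8 / 2.1766e+09 ≈ 1.4369e-05
Gain = 20 log₁₀(1.4369e-05) ≈ -96.85 dB
∠L = 55.71° − 261.49° = -205.78° ≡ 154.22° (principal value)

-96.9 dB, 154.2°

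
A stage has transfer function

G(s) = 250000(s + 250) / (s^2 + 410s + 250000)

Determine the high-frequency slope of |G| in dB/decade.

-20 dB/decade

Each pole contributes −20 dB/decade at high frequency; each zero contributes +20 dB/decade.
Net: 1 zero(s) − 2 pole(s) → -20 dB/decade.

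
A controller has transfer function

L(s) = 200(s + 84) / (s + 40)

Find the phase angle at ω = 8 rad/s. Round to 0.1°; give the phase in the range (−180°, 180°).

At s = jω = j8:
zero (s+84): 84 + j8 → |·| = √(84²+8²) = √7120 ≈ 84.38, ∠ = arctan(8/84) ≈ 5.44°
pole (s+40): 40 + j8 → |·| = √(40²+8²) = √1664 ≈ 40.792, ∠ = arctan(8/40) ≈ 11.31°
∠L = 5.44° − 11.31° = -5.87°

-5.9°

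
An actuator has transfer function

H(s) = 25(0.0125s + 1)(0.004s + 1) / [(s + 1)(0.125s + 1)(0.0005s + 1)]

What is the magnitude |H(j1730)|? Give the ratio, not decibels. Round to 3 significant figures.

At ω = 1730 rad/s:
zero (1 + j1730·0.0125) = 1 + j21.625 → |·| ≈ 21.648, ∠ ≈ 87.35°
zero (1 + j1730·0.004) = 1 + j6.92 → |·| ≈ 6.9919, ∠ ≈ 81.78°
pole (1 + j1730·1) = 1 + j1730 → |·| ≈ 1730, ∠ ≈ 89.97°
pole (1 + j1730·0.125) = 1 + j216.25 → |·| ≈ 216.25, ∠ ≈ 89.74°
pole (1 + j1730·0.0005) = 1 + j0.865 → |·| ≈ 1.3222, ∠ ≈ 40.86°
|H| = 25 · 21.648 · 6.9919 / (1730 · 216.25 · 1.3222) ≈ 0.0076499

0.00765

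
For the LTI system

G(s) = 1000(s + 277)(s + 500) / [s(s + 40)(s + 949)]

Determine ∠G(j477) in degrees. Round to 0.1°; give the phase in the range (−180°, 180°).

-98.4°

At s = jω = j477:
zero (s+277): 277 + j477 → |·| = √(277²+477²) = √304258 ≈ 551.6, ∠ = arctan(477/277) ≈ 59.86°
zero (s+500): 500 + j477 → |·| = √(500²+477²) = √477529 ≈ 691.03, ∠ = arctan(477/500) ≈ 43.65°
pole (s+40): 40 + j477 → |·| = √(40²+477²) = √229129 ≈ 478.67, ∠ = arctan(477/40) ≈ 85.21°
pole (s+949): 949 + j477 → |·| = √(949²+477²) = √1128130 ≈ 1062.1, ∠ = arctan(477/949) ≈ 26.69°
pole at origin: |s| = 477, ∠ = 90.00° (in denominator)
∠G = 103.51° − 201.90° = -98.39°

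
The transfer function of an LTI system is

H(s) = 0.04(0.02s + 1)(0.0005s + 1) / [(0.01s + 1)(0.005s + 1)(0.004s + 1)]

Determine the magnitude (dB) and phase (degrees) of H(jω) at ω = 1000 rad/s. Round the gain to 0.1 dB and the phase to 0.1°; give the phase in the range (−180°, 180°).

At ω = 1000 rad/s:
zero (1 + j1000·0.02) = 1 + j20 → |·| ≈ 20.025, ∠ ≈ 87.14°
zero (1 + j1000·0.0005) = 1 + j0.5 → |·| ≈ 1.118, ∠ ≈ 26.57°
pole (1 + j1000·0.01) = 1 + j10 → |·| ≈ 10.05, ∠ ≈ 84.29°
pole (1 + j1000·0.005) = 1 + j5 → |·| ≈ 5.099, ∠ ≈ 78.69°
pole (1 + j1000·0.004) = 1 + j4 → |·| ≈ 4.1231, ∠ ≈ 75.96°
|H| = 0.04 · 20.025 · 1.118 / (10.05 · 5.099 · 4.1231) ≈ 0.0042384
Gain = 20 log₁₀(0.0042384) ≈ -47.46 dB
∠H = (87.14° + 26.57°) − (84.29° + 78.69° + 75.96°) = -125.23°

-47.5 dB, -125.2°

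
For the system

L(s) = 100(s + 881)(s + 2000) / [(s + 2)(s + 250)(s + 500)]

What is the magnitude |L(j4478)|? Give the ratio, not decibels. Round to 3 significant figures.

0.0247

At s = jω = j4478:
zero (s+881): 881 + j4478 → |·| = √(881²+4478²) = √20828645 ≈ 4563.8, ∠ = arctan(4478/881) ≈ 78.87°
zero (s+2000): 2000 + j4478 → |·| = √(2000²+4478²) = √24052484 ≈ 4904.3, ∠ = arctan(4478/2000) ≈ 65.93°
pole (s+2): 2 + j4478 → |·| = √(2²+4478²) = √20052488 ≈ 4478, ∠ = arctan(4478/2) ≈ 89.97°
pole (s+250): 250 + j4478 → |·| = √(250²+4478²) = √20114984 ≈ 4485, ∠ = arctan(4478/250) ≈ 86.80°
pole (s+500): 500 + j4478 → |·| = √(500²+4478²) = √20302484 ≈ 4505.8, ∠ = arctan(4478/500) ≈ 83.63°
|L| = 100 · 2.2382e+07 / 9.0494e+10 ≈ 0.024733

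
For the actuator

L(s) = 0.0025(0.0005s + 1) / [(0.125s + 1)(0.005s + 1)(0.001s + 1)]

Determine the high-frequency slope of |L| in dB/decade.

Each pole contributes −20 dB/decade at high frequency; each zero contributes +20 dB/decade.
Net: 1 zero(s) − 3 pole(s) → -40 dB/decade.

-40 dB/decade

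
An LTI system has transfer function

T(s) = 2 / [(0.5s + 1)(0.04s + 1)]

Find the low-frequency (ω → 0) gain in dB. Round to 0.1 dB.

6.0 dB

T(0) = 2 · 1 / 1 = 2
20 log₁₀(2) ≈ 6.02 dB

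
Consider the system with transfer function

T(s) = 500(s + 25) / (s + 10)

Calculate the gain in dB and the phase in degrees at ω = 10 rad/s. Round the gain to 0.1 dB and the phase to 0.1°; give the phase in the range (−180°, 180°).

At s = jω = j10:
zero (s+25): 25 + j10 → |·| = √(25²+10²) = √725 ≈ 26.926, ∠ = arctan(10/25) ≈ 21.80°
pole (s+10): 10 + j10 → |·| = √(10²+10²) = √200 ≈ 14.142, ∠ = arctan(10/10) ≈ 45.00°
|T| = 500 · 26.926 / 14.142 ≈ 951.99
Gain = 20 log₁₀(951.99) ≈ 59.57 dB
∠T = 21.80° − 45.00° = -23.20°

59.6 dB, -23.2°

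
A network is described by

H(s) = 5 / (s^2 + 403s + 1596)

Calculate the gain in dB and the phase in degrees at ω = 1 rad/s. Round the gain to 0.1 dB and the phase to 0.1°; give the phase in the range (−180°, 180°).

-50.3 dB, -14.2°

Substitute s = j1:
Numerator: 5 = 5 + j0
Denominator: (j1)^2 + 403(j1) + 1596 = 1595 + j403
|N| = √(5² + 0²) ≈ 5, ∠N ≈ 0.00°
|D| = √(1595² + 403²) ≈ 1645.1, ∠D ≈ 14.18°
|H| = 5 / 1645.1 ≈ 0.0030393
Gain = 20 log₁₀(0.0030393) ≈ -50.34 dB
∠H = 0.00° − 14.18° = -14.18°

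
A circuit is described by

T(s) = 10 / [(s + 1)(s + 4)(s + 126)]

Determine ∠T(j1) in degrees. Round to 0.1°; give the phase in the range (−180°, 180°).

-59.5°

At s = jω = j1:
pole (s+1): 1 + j1 → |·| = √(1²+1²) = √2 ≈ 1.4142, ∠ = arctan(1/1) ≈ 45.00°
pole (s+4): 4 + j1 → |·| = √(4²+1²) = √17 ≈ 4.1231, ∠ = arctan(1/4) ≈ 14.04°
pole (s+126): 126 + j1 → |·| = √(126²+1²) = √15877 ≈ 126, ∠ = arctan(1/126) ≈ 0.45°
∠T = 0.00° − 59.49° = -59.49°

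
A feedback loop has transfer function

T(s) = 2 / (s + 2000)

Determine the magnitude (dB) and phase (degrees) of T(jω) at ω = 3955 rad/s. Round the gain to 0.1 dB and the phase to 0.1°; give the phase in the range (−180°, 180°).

At s = jω = j3955:
pole (s+2000): 2000 + j3955 → |·| = √(2000²+3955²) = √19642025 ≈ 4431.9, ∠ = arctan(3955/2000) ≈ 63.17°
|T| = 2 / 4431.9 ≈ 0.00045127
Gain = 20 log₁₀(0.00045127) ≈ -66.91 dB
∠T = 0.00° − 63.17° = -63.17°

-66.9 dB, -63.2°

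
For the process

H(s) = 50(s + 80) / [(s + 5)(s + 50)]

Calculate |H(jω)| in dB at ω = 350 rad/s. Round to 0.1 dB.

-16.8 dB

At s = jω = j350:
zero (s+80): 80 + j350 → |·| = √(80²+350²) = √128900 ≈ 359.03, ∠ = arctan(350/80) ≈ 77.12°
pole (s+5): 5 + j350 → |·| = √(5²+350²) = √122525 ≈ 350.04, ∠ = arctan(350/5) ≈ 89.18°
pole (s+50): 50 + j350 → |·| = √(50²+350²) = √125000 ≈ 353.55, ∠ = arctan(350/50) ≈ 81.87°
|H| = 50 · 359.03 / 1.2376e+05 ≈ 0.14505
Gain = 20 log₁₀(0.14505) ≈ -16.77 dB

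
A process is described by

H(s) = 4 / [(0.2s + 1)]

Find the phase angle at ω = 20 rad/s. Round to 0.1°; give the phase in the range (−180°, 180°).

At ω = 20 rad/s:
pole (1 + j20·0.2) = 1 + j4 → |·| ≈ 4.1231, ∠ ≈ 75.96°
∠H = (0°) − (75.96°) = -75.96°

-76.0°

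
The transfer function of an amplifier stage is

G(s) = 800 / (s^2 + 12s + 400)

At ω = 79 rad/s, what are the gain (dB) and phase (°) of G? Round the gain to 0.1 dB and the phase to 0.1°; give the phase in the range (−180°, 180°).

-17.4 dB, -170.8°

At s = jω = j79:
quadratic: (j79)² + 12·j79 + 400 = -5841 + j948 → |·| ≈ 5917.4, ∠ ≈ 170.78°
|G| = 800 / 5917.4 ≈ 0.13519
Gain = 20 log₁₀(0.13519) ≈ -17.38 dB
∠G = 0.00° − 170.78° = -170.78°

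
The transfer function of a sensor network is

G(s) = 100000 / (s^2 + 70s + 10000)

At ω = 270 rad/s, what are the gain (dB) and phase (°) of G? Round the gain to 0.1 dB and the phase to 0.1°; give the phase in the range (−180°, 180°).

3.7 dB, -163.3°

At s = jω = j270:
quadratic: (j270)² + 70·j270 + 10000 = -62900 + j18900 → |·| ≈ 65678, ∠ ≈ 163.28°
|G| = 100000 / 65678 ≈ 1.5226
Gain = 20 log₁₀(1.5226) ≈ 3.65 dB
∠G = 0.00° − 163.28° = -163.28°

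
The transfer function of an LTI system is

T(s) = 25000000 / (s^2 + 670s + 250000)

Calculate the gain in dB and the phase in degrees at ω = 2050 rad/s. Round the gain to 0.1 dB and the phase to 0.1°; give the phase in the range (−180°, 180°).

At s = jω = j2050:
quadratic: (j2050)² + 670·j2050 + 250000 = -3952500 + j1373500 → |·| ≈ 4.1843e+06, ∠ ≈ 160.84°
|T| = 25000000 / 4.1843e+06 ≈ 5.9747
Gain = 20 log₁₀(5.9747) ≈ 15.53 dB
∠T = 0.00° − 160.84° = -160.84°

15.5 dB, -160.8°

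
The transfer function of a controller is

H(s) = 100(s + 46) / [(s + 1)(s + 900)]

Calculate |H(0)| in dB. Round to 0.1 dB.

H(0) = 100·46 / (1·900) ≈ 5.1111
20 log₁₀(5.1111) ≈ 14.17 dB

14.2 dB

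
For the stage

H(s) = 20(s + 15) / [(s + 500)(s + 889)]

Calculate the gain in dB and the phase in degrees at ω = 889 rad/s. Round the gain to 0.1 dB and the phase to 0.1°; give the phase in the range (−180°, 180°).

At s = jω = j889:
zero (s+15): 15 + j889 → |·| = √(15²+889²) = √790546 ≈ 889.13, ∠ = arctan(889/15) ≈ 89.03°
pole (s+500): 500 + j889 → |·| = √(500²+889²) = √1040321 ≈ 1020, ∠ = arctan(889/500) ≈ 60.65°
pole (s+889): 889 + j889 → |·| = √(889²+889²) = √1580642 ≈ 1257.2, ∠ = arctan(889/889) ≈ 45.00°
|H| = 20 · 889.13 / 1.2823e+06 ≈ 0.013868
Gain = 20 log₁₀(0.013868) ≈ -37.16 dB
∠H = 89.03° − 105.65° = -16.62°

-37.2 dB, -16.6°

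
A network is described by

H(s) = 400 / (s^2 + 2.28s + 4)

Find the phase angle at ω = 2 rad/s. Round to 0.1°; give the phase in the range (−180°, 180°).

-90.0°

At s = jω = j2:
quadratic: (j2)² + 2.28·j2 + 4 = 0 + j4.56 → |·| ≈ 4.56, ∠ ≈ 90.00°
∠H = 0.00° − 90.00° = -90.00°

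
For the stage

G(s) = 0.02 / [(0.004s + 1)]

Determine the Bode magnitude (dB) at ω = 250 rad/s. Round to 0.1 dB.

At ω = 250 rad/s:
pole (1 + j250·0.004) = 1 + j1 → |·| ≈ 1.4142, ∠ ≈ 45.00°
|G| = 0.02 · 1 / (1.4142) ≈ 0.014142
Gain = 20 log₁₀(0.014142) ≈ -36.99 dB

-37.0 dB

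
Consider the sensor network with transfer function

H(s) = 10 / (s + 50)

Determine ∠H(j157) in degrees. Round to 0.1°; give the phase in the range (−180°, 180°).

At s = jω = j157:
pole (s+50): 50 + j157 → |·| = √(50²+157²) = √27149 ≈ 164.77, ∠ = arctan(157/50) ≈ 72.33°
∠H = 0.00° − 72.33° = -72.33°

-72.3°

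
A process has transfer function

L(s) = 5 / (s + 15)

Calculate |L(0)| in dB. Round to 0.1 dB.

-9.5 dB

L(0) = 5 / 15 ≈ 0.33333
20 log₁₀(0.33333) ≈ -9.54 dB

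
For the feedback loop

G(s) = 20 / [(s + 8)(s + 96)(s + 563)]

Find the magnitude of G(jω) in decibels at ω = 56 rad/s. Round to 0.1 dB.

At s = jω = j56:
pole (s+8): 8 + j56 → |·| = √(8²+56²) = √3200 ≈ 56.569, ∠ = arctan(56/8) ≈ 81.87°
pole (s+96): 96 + j56 → |·| = √(96²+56²) = √12352 ≈ 111.14, ∠ = arctan(56/96) ≈ 30.26°
pole (s+563): 563 + j56 → |·| = √(563²+56²) = √320105 ≈ 565.78, ∠ = arctan(56/563) ≈ 5.68°
|G| = 20 / 3.5571e+06 ≈ 5.6226e-06
Gain = 20 log₁₀(5.6226e-06) ≈ -105.00 dB

-105.0 dB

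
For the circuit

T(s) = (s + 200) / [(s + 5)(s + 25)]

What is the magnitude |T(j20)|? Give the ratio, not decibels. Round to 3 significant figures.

At s = jω = j20:
zero (s+200): 200 + j20 → |·| = √(200²+20²) = √40400 ≈ 201, ∠ = arctan(20/200) ≈ 5.71°
pole (s+5): 5 + j20 → |·| = √(5²+20²) = √425 ≈ 20.616, ∠ = arctan(20/5) ≈ 75.96°
pole (s+25): 25 + j20 → |·| = √(25²+20²) = √1025 ≈ 32.016, ∠ = arctan(20/25) ≈ 38.66°
|T| = 1 · 201 / 660.04 ≈ 0.30453

0.305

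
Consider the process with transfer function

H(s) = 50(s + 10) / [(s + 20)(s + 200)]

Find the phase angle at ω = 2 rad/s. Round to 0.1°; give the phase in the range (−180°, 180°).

5.0°

At s = jω = j2:
zero (s+10): 10 + j2 → |·| = √(10²+2²) = √104 ≈ 10.198, ∠ = arctan(2/10) ≈ 11.31°
pole (s+20): 20 + j2 → |·| = √(20²+2²) = √404 ≈ 20.1, ∠ = arctan(2/20) ≈ 5.71°
pole (s+200): 200 + j2 → |·| = √(200²+2²) = √40004 ≈ 200.01, ∠ = arctan(2/200) ≈ 0.57°
∠H = 11.31° − 6.28° = 5.03°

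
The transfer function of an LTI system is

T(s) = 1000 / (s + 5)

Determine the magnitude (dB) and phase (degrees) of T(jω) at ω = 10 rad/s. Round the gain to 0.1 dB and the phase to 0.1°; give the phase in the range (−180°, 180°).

At s = jω = j10:
pole (s+5): 5 + j10 → |·| = √(5²+10²) = √125 ≈ 11.18, ∠ = arctan(10/5) ≈ 63.43°
|T| = 1000 / 11.18 ≈ 89.445
Gain = 20 log₁₀(89.445) ≈ 39.03 dB
∠T = 0.00° − 63.43° = -63.43°

39.0 dB, -63.4°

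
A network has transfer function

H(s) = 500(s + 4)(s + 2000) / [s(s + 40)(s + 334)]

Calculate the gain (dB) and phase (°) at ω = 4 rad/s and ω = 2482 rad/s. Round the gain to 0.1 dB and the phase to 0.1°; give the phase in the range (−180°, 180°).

ω = 4: 40.5 dB, -51.3°; ω = 2482: -11.8 dB, -120.4°

At s = jω = j4:
zero (s+4): 4 + j4 → |·| = √(4²+4²) = √32 ≈ 5.6569, ∠ = arctan(4/4) ≈ 45.00°
zero (s+2000): 2000 + j4 → |·| = √(2000²+4²) = √4000016 ≈ 2000, ∠ = arctan(4/2000) ≈ 0.11°
pole (s+40): 40 + j4 → |·| = √(40²+4²) = √1616 ≈ 40.2, ∠ = arctan(4/40) ≈ 5.71°
pole (s+334): 334 + j4 → |·| = √(334²+4²) = √111572 ≈ 334.02, ∠ = arctan(4/334) ≈ 0.69°
pole at origin: |s| = 4, ∠ = 90.00° (in denominator)
|H| = 500 · 11314 / 53710 ≈ 105.32
Gain = 20 log₁₀(105.32) ≈ 40.45 dB
∠H = 45.11° − 96.40° = -51.29°

At s = jω = j2482:
zero (s+4): 4 + j2482 → |·| = √(4²+2482²) = √6160340 ≈ 2482, ∠ = arctan(2482/4) ≈ 89.91°
zero (s+2000): 2000 + j2482 → |·| = √(2000²+2482²) = √10160324 ≈ 3187.5, ∠ = arctan(2482/2000) ≈ 51.14°
pole (s+40): 40 + j2482 → |·| = √(40²+2482²) = √6161924 ≈ 2482.3, ∠ = arctan(2482/40) ≈ 89.08°
pole (s+334): 334 + j2482 → |·| = √(334²+2482²) = √6271880 ≈ 2504.4, ∠ = arctan(2482/334) ≈ 82.34°
pole at origin: |s| = 2482, ∠ = 90.00° (in denominator)
|H| = 500 · 7.9114e+06 / 1.543e+10 ≈ 0.25636
Gain = 20 log₁₀(0.25636) ≈ -11.82 dB
∠H = 141.05° − 261.42° = -120.37°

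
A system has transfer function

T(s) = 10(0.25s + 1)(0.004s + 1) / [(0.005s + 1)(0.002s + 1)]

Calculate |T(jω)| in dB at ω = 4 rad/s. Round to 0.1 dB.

At ω = 4 rad/s:
zero (1 + j4·0.25) = 1 + j1 → |·| ≈ 1.4142, ∠ ≈ 45.00°
zero (1 + j4·0.004) = 1 + j0.016 → |·| ≈ 1.0001, ∠ ≈ 0.92°
pole (1 + j4·0.005) = 1 + j0.02 → |·| ≈ 1.0002, ∠ ≈ 1.15°
pole (1 + j4·0.002) = 1 + j0.008 → |·| ≈ 1, ∠ ≈ 0.46°
|T| = 10 · 1.4142 · 1.0001 / (1.0002 · 1) ≈ 14.141
Gain = 20 log₁₀(14.141) ≈ 23.01 dB

23.0 dB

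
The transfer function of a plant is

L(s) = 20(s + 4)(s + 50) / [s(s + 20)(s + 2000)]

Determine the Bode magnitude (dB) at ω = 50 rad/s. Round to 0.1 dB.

At s = jω = j50:
zero (s+4): 4 + j50 → |·| = √(4²+50²) = √2516 ≈ 50.16, ∠ = arctan(50/4) ≈ 85.43°
zero (s+50): 50 + j50 → |·| = √(50²+50²) = √5000 ≈ 70.711, ∠ = arctan(50/50) ≈ 45.00°
pole (s+20): 20 + j50 → |·| = √(20²+50²) = √2900 ≈ 53.852, ∠ = arctan(50/20) ≈ 68.20°
pole (s+2000): 2000 + j50 → |·| = √(2000²+50²) = √4002500 ≈ 2000.6, ∠ = arctan(50/2000) ≈ 1.43°
pole at origin: |s| = 50, ∠ = 90.00° (in denominator)
|L| = 20 · 3546.9 / 5.3868e+06 ≈ 0.013169
Gain = 20 log₁₀(0.013169) ≈ -37.61 dB

-37.6 dB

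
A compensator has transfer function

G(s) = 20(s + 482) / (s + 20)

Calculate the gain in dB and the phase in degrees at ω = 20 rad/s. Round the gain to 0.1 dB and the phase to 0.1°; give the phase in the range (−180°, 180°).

50.7 dB, -42.6°

At s = jω = j20:
zero (s+482): 482 + j20 → |·| = √(482²+20²) = √232724 ≈ 482.41, ∠ = arctan(20/482) ≈ 2.38°
pole (s+20): 20 + j20 → |·| = √(20²+20²) = √800 ≈ 28.284, ∠ = arctan(20/20) ≈ 45.00°
|G| = 20 · 482.41 / 28.284 ≈ 341.12
Gain = 20 log₁₀(341.12) ≈ 50.66 dB
∠G = 2.38° − 45.00° = -42.62°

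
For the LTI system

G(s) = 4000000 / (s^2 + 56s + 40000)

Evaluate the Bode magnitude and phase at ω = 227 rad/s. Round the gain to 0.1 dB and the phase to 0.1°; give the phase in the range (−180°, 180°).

47.4 dB, -132.2°

At s = jω = j227:
quadratic: (j227)² + 56·j227 + 40000 = -11529 + j12712 → |·| ≈ 17161, ∠ ≈ 132.21°
|G| = 4000000 / 17161 ≈ 233.09
Gain = 20 log₁₀(233.09) ≈ 47.35 dB
∠G = 0.00° − 132.21° = -132.21°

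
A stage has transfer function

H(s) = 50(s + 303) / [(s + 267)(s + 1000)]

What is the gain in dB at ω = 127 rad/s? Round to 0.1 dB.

-25.2 dB

At s = jω = j127:
zero (s+303): 303 + j127 → |·| = √(303²+127²) = √107938 ≈ 328.54, ∠ = arctan(127/303) ≈ 22.74°
pole (s+267): 267 + j127 → |·| = √(267²+127²) = √87418 ≈ 295.67, ∠ = arctan(127/267) ≈ 25.44°
pole (s+1000): 1000 + j127 → |·| = √(1000²+127²) = √1016129 ≈ 1008, ∠ = arctan(127/1000) ≈ 7.24°
|H| = 50 · 328.54 / 2.9804e+05 ≈ 0.055117
Gain = 20 log₁₀(0.055117) ≈ -25.17 dB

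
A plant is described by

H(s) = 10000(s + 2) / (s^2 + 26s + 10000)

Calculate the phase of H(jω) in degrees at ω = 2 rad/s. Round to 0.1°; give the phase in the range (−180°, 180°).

44.7°

At s = jω = j2:
zero (s+2): 2 + j2 → |·| = √(2²+2²) = √8 ≈ 2.8284, ∠ = arctan(2/2) ≈ 45.00°
quadratic: (j2)² + 26·j2 + 10000 = 9996 + j52 → |·| ≈ 9996.1, ∠ ≈ 0.30°
∠H = 45.00° − 0.30° = 44.70°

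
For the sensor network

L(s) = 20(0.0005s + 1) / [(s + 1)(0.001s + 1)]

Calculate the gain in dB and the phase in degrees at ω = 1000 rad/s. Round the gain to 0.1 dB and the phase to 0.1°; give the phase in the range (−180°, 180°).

-36.0 dB, -108.4°

At ω = 1000 rad/s:
zero (1 + j1000·0.0005) = 1 + j0.5 → |·| ≈ 1.118, ∠ ≈ 26.57°
pole (1 + j1000·1) = 1 + j1000 → |·| ≈ 1000, ∠ ≈ 89.94°
pole (1 + j1000·0.001) = 1 + j1 → |·| ≈ 1.4142, ∠ ≈ 45.00°
|L| = 20 · 1.118 / (1000 · 1.4142) ≈ 0.015811
Gain = 20 log₁₀(0.015811) ≈ -36.02 dB
∠L = (26.57°) − (89.94° + 45.00°) = -108.37°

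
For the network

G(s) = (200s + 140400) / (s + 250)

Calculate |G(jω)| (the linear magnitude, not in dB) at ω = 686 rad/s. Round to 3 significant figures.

269

Substitute s = j686:
Numerator: 200(j686) + 140400 = 140400 + j137200
Denominator: (j686) + 250 = 250 + j686
|N| = √(140400² + 137200²) ≈ 1.9631e+05, ∠N ≈ 44.34°
|D| = √(250² + 686²) ≈ 730.13, ∠D ≈ 69.98°
|G| = 1.9631e+05 / 730.13 ≈ 268.87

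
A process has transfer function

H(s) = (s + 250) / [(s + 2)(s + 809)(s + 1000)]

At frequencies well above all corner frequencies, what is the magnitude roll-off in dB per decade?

Each pole contributes −20 dB/decade at high frequency; each zero contributes +20 dB/decade.
Net: 1 zero(s) − 3 pole(s) → -40 dB/decade.

-40 dB/decade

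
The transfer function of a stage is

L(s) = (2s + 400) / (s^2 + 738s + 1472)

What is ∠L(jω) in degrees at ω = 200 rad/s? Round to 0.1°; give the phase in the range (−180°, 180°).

Substitute s = j200:
Numerator: 2(j200) + 400 = 400 + j400
Denominator: (j200)^2 + 738(j200) + 1472 = -38528 + j147600
|N| = √(400² + 400²) ≈ 565.69, ∠N ≈ 45.00°
|D| = √(38528² + 147600²) ≈ 1.5255e+05, ∠D ≈ 104.63°
∠L = 45.00° − 104.63° = -59.63°

-59.6°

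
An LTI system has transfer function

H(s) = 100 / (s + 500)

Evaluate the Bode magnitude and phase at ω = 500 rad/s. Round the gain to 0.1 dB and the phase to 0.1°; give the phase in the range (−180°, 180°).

-17.0 dB, -45.0°

Substitute s = j500:
Numerator: 100 = 100 + j0
Denominator: (j500) + 500 = 500 + j500
|N| = √(100² + 0²) ≈ 100, ∠N ≈ 0.00°
|D| = √(500² + 500²) ≈ 707.11, ∠D ≈ 45.00°
|H| = 100 / 707.11 ≈ 0.14142
Gain = 20 log₁₀(0.14142) ≈ -16.99 dB
∠H = 0.00° − 45.00° = -45.00°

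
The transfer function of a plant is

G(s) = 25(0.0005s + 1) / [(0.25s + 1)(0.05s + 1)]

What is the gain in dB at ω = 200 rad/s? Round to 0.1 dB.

-26.0 dB

At ω = 200 rad/s:
zero (1 + j200·0.0005) = 1 + j0.1 → |·| ≈ 1.005, ∠ ≈ 5.71°
pole (1 + j200·0.25) = 1 + j50 → |·| ≈ 50.01, ∠ ≈ 88.85°
pole (1 + j200·0.05) = 1 + j10 → |·| ≈ 10.05, ∠ ≈ 84.29°
|G| = 25 · 1.005 / (50.01 · 10.05) ≈ 0.04999
Gain = 20 log₁₀(0.04999) ≈ -26.02 dB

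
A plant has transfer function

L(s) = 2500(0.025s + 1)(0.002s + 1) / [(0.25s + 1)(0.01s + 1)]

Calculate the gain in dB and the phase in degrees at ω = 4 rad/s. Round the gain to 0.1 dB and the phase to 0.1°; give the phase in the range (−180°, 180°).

65.0 dB, -41.1°

At ω = 4 rad/s:
zero (1 + j4·0.025) = 1 + j0.1 → |·| ≈ 1.005, ∠ ≈ 5.71°
zero (1 + j4·0.002) = 1 + j0.008 → |·| ≈ 1, ∠ ≈ 0.46°
pole (1 + j4·0.25) = 1 + j1 → |·| ≈ 1.4142, ∠ ≈ 45.00°
pole (1 + j4·0.01) = 1 + j0.04 → |·| ≈ 1.0008, ∠ ≈ 2.29°
|L| = 2500 · 1.005 · 1 / (1.4142 · 1.0008) ≈ 1775.2
Gain = 20 log₁₀(1775.2) ≈ 64.98 dB
∠L = (5.71° + 0.46°) − (45.00° + 2.29°) = -41.12°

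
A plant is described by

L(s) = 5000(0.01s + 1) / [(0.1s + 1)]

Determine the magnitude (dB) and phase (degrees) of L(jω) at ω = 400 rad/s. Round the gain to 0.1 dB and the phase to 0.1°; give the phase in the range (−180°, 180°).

At ω = 400 rad/s:
zero (1 + j400·0.01) = 1 + j4 → |·| ≈ 4.1231, ∠ ≈ 75.96°
pole (1 + j400·0.1) = 1 + j40 → |·| ≈ 40.012, ∠ ≈ 88.57°
|L| = 5000 · 4.1231 / (40.012) ≈ 515.23
Gain = 20 log₁₀(515.23) ≈ 54.24 dB
∠L = (75.96°) − (88.57°) = -12.61°

54.2 dB, -12.6°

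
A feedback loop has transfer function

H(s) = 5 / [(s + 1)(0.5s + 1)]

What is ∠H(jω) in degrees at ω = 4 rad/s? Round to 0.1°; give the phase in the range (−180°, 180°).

-139.4°

At ω = 4 rad/s:
pole (1 + j4·1) = 1 + j4 → |·| ≈ 4.1231, ∠ ≈ 75.96°
pole (1 + j4·0.5) = 1 + j2 → |·| ≈ 2.2361, ∠ ≈ 63.43°
∠H = (0°) − (75.96° + 63.43°) = -139.39°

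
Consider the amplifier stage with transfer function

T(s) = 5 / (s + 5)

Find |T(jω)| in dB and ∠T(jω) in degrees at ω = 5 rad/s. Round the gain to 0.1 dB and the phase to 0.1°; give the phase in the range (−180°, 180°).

-3.0 dB, -45.0°

At s = jω = j5:
pole (s+5): 5 + j5 → |·| = √(5²+5²) = √50 ≈ 7.0711, ∠ = arctan(5/5) ≈ 45.00°
|T| = 5 / 7.0711 ≈ 0.7071
Gain = 20 log₁₀(0.7071) ≈ -3.01 dB
∠T = 0.00° − 45.00° = -45.00°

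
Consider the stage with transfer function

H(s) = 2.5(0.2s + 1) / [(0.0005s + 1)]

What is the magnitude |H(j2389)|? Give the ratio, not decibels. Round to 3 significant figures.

767

At ω = 2389 rad/s:
zero (1 + j2389·0.2) = 1 + j477.8 → |·| ≈ 477.8, ∠ ≈ 89.88°
pole (1 + j2389·0.0005) = 1 + j1.1945 → |·| ≈ 1.5578, ∠ ≈ 50.06°
|H| = 2.5 · 477.8 / (1.5578) ≈ 766.79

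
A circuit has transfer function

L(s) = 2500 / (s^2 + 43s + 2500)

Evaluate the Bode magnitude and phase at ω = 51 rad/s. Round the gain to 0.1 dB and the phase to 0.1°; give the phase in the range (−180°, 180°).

1.1 dB, -92.6°

At s = jω = j51:
quadratic: (j51)² + 43·j51 + 2500 = -101 + j2193 → |·| ≈ 2195.3, ∠ ≈ 92.64°
|L| = 2500 / 2195.3 ≈ 1.1388
Gain = 20 log₁₀(1.1388) ≈ 1.13 dB
∠L = 0.00° − 92.64° = -92.64°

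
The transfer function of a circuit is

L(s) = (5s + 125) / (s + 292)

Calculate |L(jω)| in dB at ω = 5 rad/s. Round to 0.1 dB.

-7.2 dB

Substitute s = j5:
Numerator: 5(j5) + 125 = 125 + j25
Denominator: (j5) + 292 = 292 + j5
|N| = √(125² + 25²) ≈ 127.48, ∠N ≈ 11.31°
|D| = √(292² + 5²) ≈ 292.04, ∠D ≈ 0.98°
|L| = 127.48 / 292.04 ≈ 0.43652
Gain = 20 log₁₀(0.43652) ≈ -7.20 dB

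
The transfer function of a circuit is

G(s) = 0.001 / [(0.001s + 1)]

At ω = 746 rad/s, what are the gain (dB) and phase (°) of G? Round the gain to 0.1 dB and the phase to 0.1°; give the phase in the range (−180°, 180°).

-61.9 dB, -36.7°

At ω = 746 rad/s:
pole (1 + j746·0.001) = 1 + j0.746 → |·| ≈ 1.2476, ∠ ≈ 36.72°
|G| = 0.001 · 1 / (1.2476) ≈ 0.00080154
Gain = 20 log₁₀(0.00080154) ≈ -61.92 dB
∠G = (0°) − (36.72°) = -36.72°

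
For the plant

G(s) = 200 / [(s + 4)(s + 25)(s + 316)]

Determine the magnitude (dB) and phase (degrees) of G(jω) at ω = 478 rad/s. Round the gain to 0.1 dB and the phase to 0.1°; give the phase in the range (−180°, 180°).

-116.3 dB, 126.9°

At s = jω = j478:
pole (s+4): 4 + j478 → |·| = √(4²+478²) = √228500 ≈ 478.02, ∠ = arctan(478/4) ≈ 89.52°
pole (s+25): 25 + j478 → |·| = √(25²+478²) = √229109 ≈ 478.65, ∠ = arctan(478/25) ≈ 87.01°
pole (s+316): 316 + j478 → |·| = √(316²+478²) = √328340 ≈ 573.01, ∠ = arctan(478/316) ≈ 56.53°
|G| = 200 / 1.3111e+08 ≈ 1.5254e-06
Gain = 20 log₁₀(1.5254e-06) ≈ -116.33 dB
∠G = 0.00° − 233.06° = -233.06° ≡ 126.94° (principal value)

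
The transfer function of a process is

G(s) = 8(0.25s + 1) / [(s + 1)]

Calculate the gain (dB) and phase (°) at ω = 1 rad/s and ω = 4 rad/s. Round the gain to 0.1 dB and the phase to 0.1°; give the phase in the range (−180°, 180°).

At ω = 1 rad/s:
zero (1 + j1·0.25) = 1 + j0.25 → |·| ≈ 1.0308, ∠ ≈ 14.04°
pole (1 + j1·1) = 1 + j1 → |·| ≈ 1.4142, ∠ ≈ 45.00°
|G| = 8 · 1.0308 / (1.4142) ≈ 5.8311
Gain = 20 log₁₀(5.8311) ≈ 15.32 dB
∠G = (14.04°) − (45.00°) = -30.96°

At ω = 4 rad/s:
zero (1 + j4·0.25) = 1 + j1 → |·| ≈ 1.4142, ∠ ≈ 45.00°
pole (1 + j4·1) = 1 + j4 → |·| ≈ 4.1231, ∠ ≈ 75.96°
|G| = 8 · 1.4142 / (4.1231) ≈ 2.744
Gain = 20 log₁₀(2.744) ≈ 8.77 dB
∠G = (45.00°) − (75.96°) = -30.96°

ω = 1: 15.3 dB, -31.0°; ω = 4: 8.8 dB, -31.0°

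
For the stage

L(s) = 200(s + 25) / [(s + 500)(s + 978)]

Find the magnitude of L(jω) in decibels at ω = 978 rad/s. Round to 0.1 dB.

-17.8 dB

At s = jω = j978:
zero (s+25): 25 + j978 → |·| = √(25²+978²) = √957109 ≈ 978.32, ∠ = arctan(978/25) ≈ 88.54°
pole (s+500): 500 + j978 → |·| = √(500²+978²) = √1206484 ≈ 1098.4, ∠ = arctan(978/500) ≈ 62.92°
pole (s+978): 978 + j978 → |·| = √(978²+978²) = √1912968 ≈ 1383.1, ∠ = arctan(978/978) ≈ 45.00°
|L| = 200 · 978.32 / 1.5192e+06 ≈ 0.12879
Gain = 20 log₁₀(0.12879) ≈ -17.80 dB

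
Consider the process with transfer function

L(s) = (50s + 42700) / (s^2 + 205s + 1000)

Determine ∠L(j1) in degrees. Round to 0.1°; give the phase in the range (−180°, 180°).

-11.5°

Substitute s = j1:
Numerator: 50(j1) + 42700 = 42700 + j50
Denominator: (j1)^2 + 205(j1) + 1000 = 999 + j205
|N| = √(42700² + 50²) ≈ 42700, ∠N ≈ 0.07°
|D| = √(999² + 205²) ≈ 1019.8, ∠D ≈ 11.60°
∠L = 0.07° − 11.60° = -11.53°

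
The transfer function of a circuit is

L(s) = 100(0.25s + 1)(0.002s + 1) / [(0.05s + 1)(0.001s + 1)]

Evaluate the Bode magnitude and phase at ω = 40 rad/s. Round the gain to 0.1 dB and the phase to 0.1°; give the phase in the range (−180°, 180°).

At ω = 40 rad/s:
zero (1 + j40·0.25) = 1 + j10 → |·| ≈ 10.05, ∠ ≈ 84.29°
zero (1 + j40·0.002) = 1 + j0.08 → |·| ≈ 1.0032, ∠ ≈ 4.57°
pole (1 + j40·0.05) = 1 + j2 → |·| ≈ 2.2361, ∠ ≈ 63.43°
pole (1 + j40·0.001) = 1 + j0.04 → |·| ≈ 1.0008, ∠ ≈ 2.29°
|L| = 100 · 10.05 · 1.0032 / (2.2361 · 1.0008) ≈ 450.52
Gain = 20 log₁₀(450.52) ≈ 53.07 dB
∠L = (84.29° + 4.57°) − (63.43° + 2.29°) = 23.14°

53.1 dB, 23.1°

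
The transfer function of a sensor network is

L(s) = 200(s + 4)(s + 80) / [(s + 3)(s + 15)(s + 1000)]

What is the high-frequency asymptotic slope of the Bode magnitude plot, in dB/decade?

Each pole contributes −20 dB/decade at high frequency; each zero contributes +20 dB/decade.
Net: 2 zero(s) − 3 pole(s) → -20 dB/decade.

-20 dB/decade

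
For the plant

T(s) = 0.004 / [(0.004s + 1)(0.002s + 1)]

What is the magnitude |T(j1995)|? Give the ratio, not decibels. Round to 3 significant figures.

0.000121

At ω = 1995 rad/s:
pole (1 + j1995·0.004) = 1 + j7.98 → |·| ≈ 8.0424, ∠ ≈ 82.86°
pole (1 + j1995·0.002) = 1 + j3.99 → |·| ≈ 4.1134, ∠ ≈ 75.93°
|T| = 0.004 · 1 / (8.0424 · 4.1134) ≈ 0.00012091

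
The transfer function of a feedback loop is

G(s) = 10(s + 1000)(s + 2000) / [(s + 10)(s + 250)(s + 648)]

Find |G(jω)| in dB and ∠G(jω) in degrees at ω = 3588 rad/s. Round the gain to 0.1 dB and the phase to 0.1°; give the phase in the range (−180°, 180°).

-49.8 dB, -120.3°

At s = jω = j3588:
zero (s+1000): 1000 + j3588 → |·| = √(1000²+3588²) = √13873744 ≈ 3724.7, ∠ = arctan(3588/1000) ≈ 74.43°
zero (s+2000): 2000 + j3588 → |·| = √(2000²+3588²) = √16873744 ≈ 4107.8, ∠ = arctan(3588/2000) ≈ 60.86°
pole (s+10): 10 + j3588 → |·| = √(10²+3588²) = √12873844 ≈ 3588, ∠ = arctan(3588/10) ≈ 89.84°
pole (s+250): 250 + j3588 → |·| = √(250²+3588²) = √12936244 ≈ 3596.7, ∠ = arctan(3588/250) ≈ 86.01°
pole (s+648): 648 + j3588 → |·| = √(648²+3588²) = √13293648 ≈ 3646, ∠ = arctan(3588/648) ≈ 79.76°
|G| = 10 · 1.53e+07 / 4.7051e+10 ≈ 0.0032518
Gain = 20 log₁₀(0.0032518) ≈ -49.76 dB
∠G = 135.29° − 255.61° = -120.32°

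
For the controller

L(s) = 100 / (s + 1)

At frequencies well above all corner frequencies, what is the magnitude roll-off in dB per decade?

Each pole contributes −20 dB/decade at high frequency; each zero contributes +20 dB/decade.
Net: 0 zero(s) − 1 pole(s) → -20 dB/decade.

-20 dB/decade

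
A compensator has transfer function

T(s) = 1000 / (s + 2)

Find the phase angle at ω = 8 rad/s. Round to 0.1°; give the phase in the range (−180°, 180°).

-76.0°

Substitute s = j8:
Numerator: 1000 = 1000 + j0
Denominator: (j8) + 2 = 2 + j8
|N| = √(1000² + 0²) ≈ 1000, ∠N ≈ 0.00°
|D| = √(2² + 8²) ≈ 8.2462, ∠D ≈ 75.96°
∠T = 0.00° − 75.96° = -75.96°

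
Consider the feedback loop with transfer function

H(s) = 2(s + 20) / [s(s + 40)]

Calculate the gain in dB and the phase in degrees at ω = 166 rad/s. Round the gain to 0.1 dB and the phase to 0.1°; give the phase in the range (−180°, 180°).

-38.6 dB, -83.3°

At s = jω = j166:
zero (s+20): 20 + j166 → |·| = √(20²+166²) = √27956 ≈ 167.2, ∠ = arctan(166/20) ≈ 83.13°
pole (s+40): 40 + j166 → |·| = √(40²+166²) = √29156 ≈ 170.75, ∠ = arctan(166/40) ≈ 76.45°
pole at origin: |s| = 166, ∠ = 90.00° (in denominator)
|H| = 2 · 167.2 / 28344 ≈ 0.011798
Gain = 20 log₁₀(0.011798) ≈ -38.56 dB
∠H = 83.13° − 166.45° = -83.32°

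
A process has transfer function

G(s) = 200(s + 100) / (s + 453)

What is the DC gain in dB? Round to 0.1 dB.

32.9 dB

G(0) = 200·100 / (453) ≈ 44.15
20 log₁₀(44.15) ≈ 32.90 dB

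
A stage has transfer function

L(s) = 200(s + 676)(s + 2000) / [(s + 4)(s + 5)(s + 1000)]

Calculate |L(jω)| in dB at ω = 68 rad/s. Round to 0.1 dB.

35.3 dB

At s = jω = j68:
zero (s+676): 676 + j68 → |·| = √(676²+68²) = √461600 ≈ 679.41, ∠ = arctan(68/676) ≈ 5.74°
zero (s+2000): 2000 + j68 → |·| = √(2000²+68²) = √4004624 ≈ 2001.2, ∠ = arctan(68/2000) ≈ 1.95°
pole (s+4): 4 + j68 → |·| = √(4²+68²) = √4640 ≈ 68.118, ∠ = arctan(68/4) ≈ 86.63°
pole (s+5): 5 + j68 → |·| = √(5²+68²) = √4649 ≈ 68.184, ∠ = arctan(68/5) ≈ 85.79°
pole (s+1000): 1000 + j68 → |·| = √(1000²+68²) = √1004624 ≈ 1002.3, ∠ = arctan(68/1000) ≈ 3.89°
|L| = 200 · 1.3596e+06 / 4.6552e+06 ≈ 58.412
Gain = 20 log₁₀(58.412) ≈ 35.33 dB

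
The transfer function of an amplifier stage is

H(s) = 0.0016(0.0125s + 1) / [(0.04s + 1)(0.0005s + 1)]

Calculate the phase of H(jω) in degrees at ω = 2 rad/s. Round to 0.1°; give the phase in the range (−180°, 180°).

-3.2°

At ω = 2 rad/s:
zero (1 + j2·0.0125) = 1 + j0.025 → |·| ≈ 1.0003, ∠ ≈ 1.43°
pole (1 + j2·0.04) = 1 + j0.08 → |·| ≈ 1.0032, ∠ ≈ 4.57°
pole (1 + j2·0.0005) = 1 + j0.001 → |·| ≈ 1, ∠ ≈ 0.06°
∠H = (1.43°) − (4.57° + 0.06°) = -3.20°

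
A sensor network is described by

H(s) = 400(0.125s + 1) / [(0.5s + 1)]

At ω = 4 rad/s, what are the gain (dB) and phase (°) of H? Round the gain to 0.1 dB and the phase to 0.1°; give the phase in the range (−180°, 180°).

46.0 dB, -36.9°

At ω = 4 rad/s:
zero (1 + j4·0.125) = 1 + j0.5 → |·| ≈ 1.118, ∠ ≈ 26.57°
pole (1 + j4·0.5) = 1 + j2 → |·| ≈ 2.2361, ∠ ≈ 63.43°
|H| = 400 · 1.118 / (2.2361) ≈ 199.99
Gain = 20 log₁₀(199.99) ≈ 46.02 dB
∠H = (26.57°) − (63.43°) = -36.86°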